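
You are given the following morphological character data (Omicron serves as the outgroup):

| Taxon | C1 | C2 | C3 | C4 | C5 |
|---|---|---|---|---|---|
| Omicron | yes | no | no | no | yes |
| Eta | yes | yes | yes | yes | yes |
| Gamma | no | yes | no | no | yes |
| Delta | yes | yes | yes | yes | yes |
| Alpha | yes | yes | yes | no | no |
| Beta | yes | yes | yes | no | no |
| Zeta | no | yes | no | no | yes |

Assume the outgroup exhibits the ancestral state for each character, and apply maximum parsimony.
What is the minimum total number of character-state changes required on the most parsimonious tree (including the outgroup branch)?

5

Character polarity is set by the outgroup: the derived state is whichever differs from the outgroup's state, so for C1, C5 the derived state is 'no', and for the remaining characters it is 'yes'.
C1: derived state 'no' in Gamma and Zeta only — synapomorphy for {Gamma, Zeta}.
C2 (derived state 'yes') is shared by all ingroup taxa — unites the whole ingroup.
Only Alpha, Beta, Delta, and Eta show the derived state 'yes' for C3, supporting them as a clade.
Only Delta and Eta show the derived state 'yes' for C4, supporting them as a clade.
C5: derived state 'no' in Alpha and Beta only — synapomorphy for {Alpha, Beta}.
Most parsimonious ingroup topology: (((Eta,Delta),(Alpha,Beta)),(Gamma,Zeta)).
Changes per character on this tree: C1: 1; C2: 1; C3: 1; C4: 1; C5: 1.
Total = 5.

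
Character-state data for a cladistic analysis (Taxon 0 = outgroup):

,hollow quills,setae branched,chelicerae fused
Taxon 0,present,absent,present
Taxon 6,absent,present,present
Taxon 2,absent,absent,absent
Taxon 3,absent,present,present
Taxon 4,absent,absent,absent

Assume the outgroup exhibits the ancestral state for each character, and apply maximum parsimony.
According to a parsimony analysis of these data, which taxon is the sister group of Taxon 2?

Taxon 4

Character polarity is set by the outgroup: the derived state is whichever differs from the outgroup's state, so for hollow quills, chelicerae fused the derived state is 'absent', and for the remaining characters it is 'present'.
All ingroup taxa share the derived state 'absent' for hollow quills; it defines the ingroup but does not resolve relationships within it.
Only Taxon 3 and Taxon 6 show the derived state 'present' for setae branched, supporting them as a clade.
chelicerae fused: derived state 'absent' in Taxon 2 and Taxon 4 only — synapomorphy for {Taxon 2, Taxon 4}.
Most parsimonious ingroup topology: ((Taxon 6,Taxon 3),(Taxon 2,Taxon 4)).
Taxon 2 and Taxon 4 form a cherry on this tree, so they are sister taxa.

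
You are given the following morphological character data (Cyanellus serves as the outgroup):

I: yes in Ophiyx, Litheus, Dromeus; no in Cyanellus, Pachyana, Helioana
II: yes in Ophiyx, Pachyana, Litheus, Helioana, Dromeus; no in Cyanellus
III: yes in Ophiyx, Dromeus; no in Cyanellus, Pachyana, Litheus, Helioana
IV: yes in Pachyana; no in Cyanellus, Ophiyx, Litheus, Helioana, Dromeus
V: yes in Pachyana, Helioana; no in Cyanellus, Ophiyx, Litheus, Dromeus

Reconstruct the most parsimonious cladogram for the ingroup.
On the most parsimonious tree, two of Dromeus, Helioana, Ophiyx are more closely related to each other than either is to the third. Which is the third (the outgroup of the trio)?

The outgroup has state 'no' for every character, so 'yes' is the derived state throughout.
I (derived state 'yes') is shared by Dromeus, Litheus, and Ophiyx — a synapomorphy uniting that clade.
II (derived state 'yes') is shared by all ingroup taxa — unites the whole ingroup.
III: derived state 'yes' in Dromeus and Ophiyx only — synapomorphy for {Dromeus, Ophiyx}.
IV: derived state 'yes' in Pachyana only — an autapomorphy, so it tells us nothing about relationships among taxa.
V: derived state 'yes' in Helioana and Pachyana only — synapomorphy for {Helioana, Pachyana}.
Most parsimonious ingroup topology: (((Ophiyx,Dromeus),Litheus),(Pachyana,Helioana)).
Ophiyx and Dromeus share a more recent common ancestor with each other than either does with Helioana, so Helioana is the least closely related of the three.

Helioana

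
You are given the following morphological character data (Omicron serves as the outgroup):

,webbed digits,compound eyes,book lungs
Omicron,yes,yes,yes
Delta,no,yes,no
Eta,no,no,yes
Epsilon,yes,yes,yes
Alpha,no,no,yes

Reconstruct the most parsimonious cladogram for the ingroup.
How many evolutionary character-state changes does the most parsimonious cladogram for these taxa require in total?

3

The outgroup has state 'yes' for every character, so 'no' is the derived state throughout.
webbed digits (derived state 'no') is shared by Alpha, Delta, and Eta — a synapomorphy uniting that clade.
compound eyes: derived state 'no' in Alpha and Eta only — synapomorphy for {Alpha, Eta}.
book lungs (derived state 'no') is unique to Delta (autapomorphy; uninformative for grouping).
Most parsimonious ingroup topology: ((Delta,(Eta,Alpha)),Epsilon).
Changes per character on this tree: webbed digits: 1; compound eyes: 1; book lungs: 1.
Total = 3.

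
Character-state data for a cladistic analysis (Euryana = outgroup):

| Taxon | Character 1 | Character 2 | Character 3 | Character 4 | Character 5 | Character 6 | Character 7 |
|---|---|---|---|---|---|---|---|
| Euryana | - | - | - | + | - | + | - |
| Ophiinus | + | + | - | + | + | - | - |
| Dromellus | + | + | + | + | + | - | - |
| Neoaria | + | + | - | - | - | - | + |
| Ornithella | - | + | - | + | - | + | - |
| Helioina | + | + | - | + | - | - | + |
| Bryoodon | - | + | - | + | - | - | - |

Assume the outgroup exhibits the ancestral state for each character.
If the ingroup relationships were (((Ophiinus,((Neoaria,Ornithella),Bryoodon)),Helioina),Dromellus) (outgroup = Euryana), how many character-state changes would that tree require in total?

Map each character onto (((Ophiinus,((Neoaria,Ornithella),Bryoodon)),Helioina),Dromellus) (rooted by Euryana) and count the minimum state changes it requires (Fitch parsimony):
Character 1: 3; Character 2: 1; Character 3: 1; Character 4: 1; Character 5: 2; Character 6: 2; Character 7: 2.
Total tree length = 12.

12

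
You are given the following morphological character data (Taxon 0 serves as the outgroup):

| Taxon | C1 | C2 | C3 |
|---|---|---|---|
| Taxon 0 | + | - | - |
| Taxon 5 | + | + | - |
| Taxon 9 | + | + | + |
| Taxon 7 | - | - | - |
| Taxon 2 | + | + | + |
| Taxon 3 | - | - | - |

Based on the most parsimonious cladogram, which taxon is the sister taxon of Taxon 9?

Character polarity is set by the outgroup: the derived state is whichever differs from the outgroup's state, so for C1 the derived state is '-', and for the remaining characters it is '+'.
C1 (derived state '-') is shared by Taxon 3 and Taxon 7 — a synapomorphy uniting that clade.
C2 (derived state '+') is shared by Taxon 2, Taxon 5, and Taxon 9 — a synapomorphy uniting that clade.
Only Taxon 2 and Taxon 9 show the derived state '+' for C3, supporting them as a clade.
Most parsimonious ingroup topology: ((Taxon 5,(Taxon 9,Taxon 2)),(Taxon 7,Taxon 3)).
Taxon 9 and Taxon 2 form a cherry on this tree, so they are sister taxa.

Taxon 2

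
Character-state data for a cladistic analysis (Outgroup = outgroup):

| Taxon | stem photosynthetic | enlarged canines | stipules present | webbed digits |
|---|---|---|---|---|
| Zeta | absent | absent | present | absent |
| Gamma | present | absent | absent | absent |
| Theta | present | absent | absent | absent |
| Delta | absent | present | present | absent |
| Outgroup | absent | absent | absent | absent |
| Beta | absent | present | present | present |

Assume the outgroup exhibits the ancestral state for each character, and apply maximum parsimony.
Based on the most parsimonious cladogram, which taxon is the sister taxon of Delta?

The outgroup has state 'absent' for every character, so 'present' is the derived state throughout.
Only Gamma and Theta show the derived state 'present' for stem photosynthetic, supporting them as a clade.
Only Beta and Delta show the derived state 'present' for enlarged canines, supporting them as a clade.
stipules present: derived state 'present' in Beta, Delta, and Zeta only — synapomorphy for {Beta, Delta, Zeta}.
webbed digits: derived state 'present' in Beta only — an autapomorphy, so it tells us nothing about relationships among taxa.
Most parsimonious ingroup topology: ((Gamma,Theta),((Beta,Delta),Zeta)).
Delta and Beta form a cherry on this tree, so they are sister taxa.

Beta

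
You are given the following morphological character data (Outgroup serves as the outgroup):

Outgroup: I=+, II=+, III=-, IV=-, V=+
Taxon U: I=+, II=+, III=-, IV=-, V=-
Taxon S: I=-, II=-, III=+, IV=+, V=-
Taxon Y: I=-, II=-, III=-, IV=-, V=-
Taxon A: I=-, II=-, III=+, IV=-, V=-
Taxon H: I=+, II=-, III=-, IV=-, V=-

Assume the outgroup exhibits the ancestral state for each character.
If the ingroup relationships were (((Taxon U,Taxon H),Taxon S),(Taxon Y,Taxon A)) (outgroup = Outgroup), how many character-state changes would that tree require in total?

8

Map each character onto (((Taxon U,Taxon H),Taxon S),(Taxon Y,Taxon A)) (rooted by Outgroup) and count the minimum state changes it requires (Fitch parsimony):
I: 2; II: 2; III: 2; IV: 1; V: 1.
Total tree length = 8.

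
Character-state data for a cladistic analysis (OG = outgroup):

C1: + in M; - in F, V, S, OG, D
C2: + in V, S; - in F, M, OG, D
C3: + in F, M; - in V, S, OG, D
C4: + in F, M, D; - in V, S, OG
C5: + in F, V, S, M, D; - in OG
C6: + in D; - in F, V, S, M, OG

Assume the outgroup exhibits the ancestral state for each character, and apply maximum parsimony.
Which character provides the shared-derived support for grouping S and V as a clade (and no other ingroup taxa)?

The outgroup has state '-' for every character, so '+' is the derived state throughout.
C1: derived state '+' in M only — an autapomorphy, so it tells us nothing about relationships among taxa.
C2: derived state '+' in S and V only — synapomorphy for {S, V}.
C3 (derived state '+') is shared by F and M — a synapomorphy uniting that clade.
C4 (derived state '+') is shared by D, F, and M — a synapomorphy uniting that clade.
All ingroup taxa share the derived state '+' for C5; it defines the ingroup but does not resolve relationships within it.
C6: derived state '+' in D only — an autapomorphy, so it tells us nothing about relationships among taxa.
Most parsimonious ingroup topology: (((F,M),D),(S,V)).
The clade {S, V} is supported by C2: its derived state '+' occurs in exactly those taxa and in no other taxon (including the outgroup).

C2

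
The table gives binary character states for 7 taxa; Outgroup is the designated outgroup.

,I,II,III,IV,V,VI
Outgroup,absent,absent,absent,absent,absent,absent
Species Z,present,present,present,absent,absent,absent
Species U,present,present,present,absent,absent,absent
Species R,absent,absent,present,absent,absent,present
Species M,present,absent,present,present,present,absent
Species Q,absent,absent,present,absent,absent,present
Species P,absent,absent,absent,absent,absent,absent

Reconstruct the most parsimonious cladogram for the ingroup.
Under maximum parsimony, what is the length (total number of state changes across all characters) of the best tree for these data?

6

The outgroup has state 'absent' for every character, so 'present' is the derived state throughout.
I: derived state 'present' in Species M, Species U, and Species Z only — synapomorphy for {Species M, Species U, Species Z}.
II (derived state 'present') is shared by Species U and Species Z — a synapomorphy uniting that clade.
Only Species M, Species Q, Species R, Species U, and Species Z show the derived state 'present' for III, supporting them as a clade.
IV: derived state 'present' in Species M only — an autapomorphy, so it tells us nothing about relationships among taxa.
V (derived state 'present') is unique to Species M (autapomorphy; uninformative for grouping).
Only Species Q and Species R show the derived state 'present' for VI, supporting them as a clade.
Most parsimonious ingroup topology: ((((Species Z,Species U),Species M),(Species R,Species Q)),Species P).
Changes per character on this tree: I: 1; II: 1; III: 1; IV: 1; V: 1; VI: 1.
Total = 6.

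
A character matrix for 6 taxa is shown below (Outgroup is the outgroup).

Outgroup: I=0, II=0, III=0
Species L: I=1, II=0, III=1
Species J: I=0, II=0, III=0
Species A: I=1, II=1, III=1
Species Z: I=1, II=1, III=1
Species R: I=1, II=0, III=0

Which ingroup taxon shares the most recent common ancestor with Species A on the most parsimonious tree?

Species Z

The outgroup has state '0' for every character, so '1' is the derived state throughout.
I: derived state '1' in Species A, Species L, Species R, and Species Z only — synapomorphy for {Species A, Species L, Species R, Species Z}.
Only Species A and Species Z show the derived state '1' for II, supporting them as a clade.
III: derived state '1' in Species A, Species L, and Species Z only — synapomorphy for {Species A, Species L, Species Z}.
Most parsimonious ingroup topology: (((Species L,(Species A,Species Z)),Species R),Species J).
Species A and Species Z form a cherry on this tree, so they are sister taxa.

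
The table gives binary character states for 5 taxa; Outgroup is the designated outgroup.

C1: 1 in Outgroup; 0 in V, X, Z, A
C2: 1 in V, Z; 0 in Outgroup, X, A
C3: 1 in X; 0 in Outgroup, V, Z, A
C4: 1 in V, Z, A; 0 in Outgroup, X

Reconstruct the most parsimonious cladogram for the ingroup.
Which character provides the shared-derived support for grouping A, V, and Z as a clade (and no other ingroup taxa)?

C4

Character polarity is set by the outgroup: the derived state is whichever differs from the outgroup's state, so for C1 the derived state is '0', and for the remaining characters it is '1'.
All ingroup taxa share the derived state '0' for C1; it defines the ingroup but does not resolve relationships within it.
C2 (derived state '1') is shared by V and Z — a synapomorphy uniting that clade.
C3 (derived state '1') is unique to X (autapomorphy; uninformative for grouping).
C4: derived state '1' in A, V, and Z only — synapomorphy for {A, V, Z}.
Most parsimonious ingroup topology: (((V,Z),A),X).
The clade {A, V, Z} is supported by C4: its derived state '1' occurs in exactly those taxa and in no other taxon (including the outgroup).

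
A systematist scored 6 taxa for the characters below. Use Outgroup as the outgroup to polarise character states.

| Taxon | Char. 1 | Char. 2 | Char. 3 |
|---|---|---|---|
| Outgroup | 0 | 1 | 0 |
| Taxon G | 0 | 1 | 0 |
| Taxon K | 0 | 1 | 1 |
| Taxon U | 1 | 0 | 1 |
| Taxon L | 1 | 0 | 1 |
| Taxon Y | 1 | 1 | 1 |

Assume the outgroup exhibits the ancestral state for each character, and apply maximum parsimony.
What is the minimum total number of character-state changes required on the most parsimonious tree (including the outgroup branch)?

Character polarity is set by the outgroup: the derived state is whichever differs from the outgroup's state, so for Char. 2 the derived state is '0', and for the remaining characters it is '1'.
Only Taxon L, Taxon U, and Taxon Y show the derived state '1' for Char. 1, supporting them as a clade.
Char. 2: derived state '0' in Taxon L and Taxon U only — synapomorphy for {Taxon L, Taxon U}.
Char. 3: derived state '1' in Taxon K, Taxon L, Taxon U, and Taxon Y only — synapomorphy for {Taxon K, Taxon L, Taxon U, Taxon Y}.
Most parsimonious ingroup topology: (Taxon G,(Taxon K,((Taxon U,Taxon L),Taxon Y))).
Changes per character on this tree: Char. 1: 1; Char. 2: 1; Char. 3: 1.
Total = 3.

3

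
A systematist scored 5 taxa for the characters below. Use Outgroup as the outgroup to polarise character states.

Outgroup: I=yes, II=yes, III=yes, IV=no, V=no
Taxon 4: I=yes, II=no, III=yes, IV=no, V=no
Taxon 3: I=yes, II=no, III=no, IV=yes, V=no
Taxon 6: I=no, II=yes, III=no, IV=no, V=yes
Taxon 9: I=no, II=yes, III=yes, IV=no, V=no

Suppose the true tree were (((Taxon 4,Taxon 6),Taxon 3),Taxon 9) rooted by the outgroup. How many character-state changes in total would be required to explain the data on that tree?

8

Map each character onto (((Taxon 4,Taxon 6),Taxon 3),Taxon 9) (rooted by Outgroup) and count the minimum state changes it requires (Fitch parsimony):
I: 2; II: 2; III: 2; IV: 1; V: 1.
Total tree length = 8.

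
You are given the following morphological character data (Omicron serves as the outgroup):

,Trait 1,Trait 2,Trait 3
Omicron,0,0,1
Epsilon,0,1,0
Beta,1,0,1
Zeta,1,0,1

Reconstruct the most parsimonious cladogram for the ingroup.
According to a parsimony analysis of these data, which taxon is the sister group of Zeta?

Beta

Character polarity is set by the outgroup: the derived state is whichever differs from the outgroup's state, so for Trait 3 the derived state is '0', and for the remaining characters it is '1'.
Only Beta and Zeta show the derived state '1' for Trait 1, supporting them as a clade.
Trait 2 (derived state '1') is unique to Epsilon (autapomorphy; uninformative for grouping).
Trait 3 (derived state '0') is unique to Epsilon (autapomorphy; uninformative for grouping).
Most parsimonious ingroup topology: (Epsilon,(Beta,Zeta)).
Zeta and Beta form a cherry on this tree, so they are sister taxa.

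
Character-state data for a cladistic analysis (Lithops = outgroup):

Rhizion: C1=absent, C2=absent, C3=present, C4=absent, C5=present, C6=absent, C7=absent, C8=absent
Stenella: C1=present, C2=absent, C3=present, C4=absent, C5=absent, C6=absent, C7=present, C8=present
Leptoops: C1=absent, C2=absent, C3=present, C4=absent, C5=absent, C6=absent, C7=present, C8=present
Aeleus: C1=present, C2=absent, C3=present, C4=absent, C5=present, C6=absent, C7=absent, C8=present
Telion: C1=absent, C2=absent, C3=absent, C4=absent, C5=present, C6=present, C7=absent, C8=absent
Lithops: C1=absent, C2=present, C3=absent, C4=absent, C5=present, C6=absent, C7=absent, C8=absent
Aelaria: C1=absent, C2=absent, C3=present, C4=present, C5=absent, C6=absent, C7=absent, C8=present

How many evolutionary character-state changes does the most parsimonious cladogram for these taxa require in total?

Character polarity is set by the outgroup: the derived state is whichever differs from the outgroup's state, so for C2, C5 the derived state is 'absent', and for the remaining characters it is 'present'.
C1 (state 'present') occurs in Aeleus and Stenella but conflicts with the nesting implied by the other characters — most parsimoniously interpreted as homoplasy.
C2 (derived state 'absent') is shared by all ingroup taxa — unites the whole ingroup.
C3: derived state 'present' in Aelaria, Aeleus, Leptoops, Rhizion, and Stenella only — synapomorphy for {Aelaria, Aeleus, Leptoops, Rhizion, Stenella}.
C4 (derived state 'present') is unique to Aelaria (autapomorphy; uninformative for grouping).
C5: derived state 'absent' in Aelaria, Leptoops, and Stenella only — synapomorphy for {Aelaria, Leptoops, Stenella}.
C6 (derived state 'present') is unique to Telion (autapomorphy; uninformative for grouping).
C7 (derived state 'present') is shared by Leptoops and Stenella — a synapomorphy uniting that clade.
C8: derived state 'present' in Aelaria, Aeleus, Leptoops, and Stenella only — synapomorphy for {Aelaria, Aeleus, Leptoops, Stenella}.
Most parsimonious ingroup topology: ((Rhizion,(Aeleus,(Aelaria,(Stenella,Leptoops)))),Telion).
Changes per character on this tree: C1: 2; C2: 1; C3: 1; C4: 1; C5: 1; C6: 1; C7: 1; C8: 1.
Total = 9.

9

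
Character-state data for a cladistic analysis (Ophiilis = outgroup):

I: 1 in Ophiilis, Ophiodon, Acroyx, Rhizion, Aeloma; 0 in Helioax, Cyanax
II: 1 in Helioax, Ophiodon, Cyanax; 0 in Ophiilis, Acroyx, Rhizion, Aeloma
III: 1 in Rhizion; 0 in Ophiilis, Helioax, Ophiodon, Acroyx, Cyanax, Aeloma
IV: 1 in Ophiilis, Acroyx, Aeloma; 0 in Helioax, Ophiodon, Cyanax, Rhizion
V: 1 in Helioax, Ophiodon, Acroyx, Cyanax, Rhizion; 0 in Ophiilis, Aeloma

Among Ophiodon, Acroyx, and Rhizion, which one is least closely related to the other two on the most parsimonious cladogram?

Character polarity is set by the outgroup: the derived state is whichever differs from the outgroup's state, so for I, IV the derived state is '0', and for the remaining characters it is '1'.
Only Cyanax and Helioax show the derived state '0' for I, supporting them as a clade.
Only Cyanax, Helioax, and Ophiodon show the derived state '1' for II, supporting them as a clade.
III (derived state '1') is unique to Rhizion (autapomorphy; uninformative for grouping).
Only Cyanax, Helioax, Ophiodon, and Rhizion show the derived state '0' for IV, supporting them as a clade.
V: derived state '1' in Acroyx, Cyanax, Helioax, Ophiodon, and Rhizion only — synapomorphy for {Acroyx, Cyanax, Helioax, Ophiodon, Rhizion}.
Most parsimonious ingroup topology: (((((Helioax,Cyanax),Ophiodon),Rhizion),Acroyx),Aeloma).
Rhizion and Ophiodon share a more recent common ancestor with each other than either does with Acroyx, so Acroyx is the least closely related of the three.

Acroyx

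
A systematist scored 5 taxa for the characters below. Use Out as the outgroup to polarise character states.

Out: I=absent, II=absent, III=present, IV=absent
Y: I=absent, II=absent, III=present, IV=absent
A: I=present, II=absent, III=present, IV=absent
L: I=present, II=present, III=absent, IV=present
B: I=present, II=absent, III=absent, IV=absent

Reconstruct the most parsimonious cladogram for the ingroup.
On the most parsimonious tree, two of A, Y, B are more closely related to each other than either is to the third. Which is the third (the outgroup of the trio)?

Character polarity is set by the outgroup: the derived state is whichever differs from the outgroup's state, so for III the derived state is 'absent', and for the remaining characters it is 'present'.
Only A, B, and L show the derived state 'present' for I, supporting them as a clade.
II (derived state 'present') is unique to L (autapomorphy; uninformative for grouping).
III (derived state 'absent') is shared by B and L — a synapomorphy uniting that clade.
IV (derived state 'present') is unique to L (autapomorphy; uninformative for grouping).
Most parsimonious ingroup topology: (Y,(A,(L,B))).
B and A share a more recent common ancestor with each other than either does with Y, so Y is the least closely related of the three.

Y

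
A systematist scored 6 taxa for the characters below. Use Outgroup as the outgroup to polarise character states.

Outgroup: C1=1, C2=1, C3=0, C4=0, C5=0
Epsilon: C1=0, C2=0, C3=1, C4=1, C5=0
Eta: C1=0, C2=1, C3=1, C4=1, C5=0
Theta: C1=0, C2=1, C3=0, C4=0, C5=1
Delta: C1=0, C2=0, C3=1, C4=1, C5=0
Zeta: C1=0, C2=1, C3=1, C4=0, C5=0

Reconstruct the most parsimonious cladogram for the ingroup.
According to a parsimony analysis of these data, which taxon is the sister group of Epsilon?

Delta

Character polarity is set by the outgroup: the derived state is whichever differs from the outgroup's state, so for C1, C2 the derived state is '0', and for the remaining characters it is '1'.
C1 (derived state '0') is shared by all ingroup taxa — unites the whole ingroup.
Only Delta and Epsilon show the derived state '0' for C2, supporting them as a clade.
Only Delta, Epsilon, Eta, and Zeta show the derived state '1' for C3, supporting them as a clade.
C4: derived state '1' in Delta, Epsilon, and Eta only — synapomorphy for {Delta, Epsilon, Eta}.
C5: derived state '1' in Theta only — an autapomorphy, so it tells us nothing about relationships among taxa.
Most parsimonious ingroup topology: ((((Epsilon,Delta),Eta),Zeta),Theta).
Epsilon and Delta form a cherry on this tree, so they are sister taxa.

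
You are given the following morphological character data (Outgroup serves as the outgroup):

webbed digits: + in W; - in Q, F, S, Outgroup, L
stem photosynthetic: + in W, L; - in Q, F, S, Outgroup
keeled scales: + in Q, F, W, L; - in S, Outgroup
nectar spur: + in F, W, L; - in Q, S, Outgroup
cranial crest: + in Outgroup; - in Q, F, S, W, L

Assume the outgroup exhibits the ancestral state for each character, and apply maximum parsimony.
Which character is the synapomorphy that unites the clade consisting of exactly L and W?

Character polarity is set by the outgroup: the derived state is whichever differs from the outgroup's state, so for cranial crest the derived state is '-', and for the remaining characters it is '+'.
webbed digits (derived state '+') is unique to W (autapomorphy; uninformative for grouping).
stem photosynthetic: derived state '+' in L and W only — synapomorphy for {L, W}.
keeled scales: derived state '+' in F, L, Q, and W only — synapomorphy for {F, L, Q, W}.
Only F, L, and W show the derived state '+' for nectar spur, supporting them as a clade.
cranial crest (derived state '-') is shared by all ingroup taxa — unites the whole ingroup.
Most parsimonious ingroup topology: (S,((F,(W,L)),Q)).
The clade {L, W} is supported by stem photosynthetic: its derived state '+' occurs in exactly those taxa and in no other taxon (including the outgroup).

stem photosynthetic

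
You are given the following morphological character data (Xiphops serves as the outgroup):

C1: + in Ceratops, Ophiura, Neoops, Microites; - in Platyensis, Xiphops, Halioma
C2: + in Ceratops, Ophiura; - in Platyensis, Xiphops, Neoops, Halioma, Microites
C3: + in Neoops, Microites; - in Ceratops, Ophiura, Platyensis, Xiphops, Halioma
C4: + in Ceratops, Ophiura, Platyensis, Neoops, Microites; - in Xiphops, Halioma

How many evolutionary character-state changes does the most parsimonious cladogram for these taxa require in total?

The outgroup has state '-' for every character, so '+' is the derived state throughout.
C1: derived state '+' in Ceratops, Microites, Neoops, and Ophiura only — synapomorphy for {Ceratops, Microites, Neoops, Ophiura}.
C2 (derived state '+') is shared by Ceratops and Ophiura — a synapomorphy uniting that clade.
Only Microites and Neoops show the derived state '+' for C3, supporting them as a clade.
Only Ceratops, Microites, Neoops, Ophiura, and Platyensis show the derived state '+' for C4, supporting them as a clade.
Most parsimonious ingroup topology: ((((Microites,Neoops),(Ophiura,Ceratops)),Platyensis),Halioma).
Changes per character on this tree: C1: 1; C2: 1; C3: 1; C4: 1.
Total = 4.

4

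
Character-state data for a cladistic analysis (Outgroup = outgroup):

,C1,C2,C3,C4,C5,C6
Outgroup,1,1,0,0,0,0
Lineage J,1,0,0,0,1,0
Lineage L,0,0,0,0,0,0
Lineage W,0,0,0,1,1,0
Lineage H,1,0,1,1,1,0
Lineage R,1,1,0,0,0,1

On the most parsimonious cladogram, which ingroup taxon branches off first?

Lineage R

Character polarity is set by the outgroup: the derived state is whichever differs from the outgroup's state, so for C1, C2 the derived state is '0', and for the remaining characters it is '1'.
C1 groups Lineage L and Lineage W, which is incompatible with the clades supported by the remaining characters; treating it as convergent (homoplasy) costs fewer steps than any alternative tree.
C2: derived state '0' in Lineage H, Lineage J, Lineage L, and Lineage W only — synapomorphy for {Lineage H, Lineage J, Lineage L, Lineage W}.
C3 (derived state '1') is unique to Lineage H (autapomorphy; uninformative for grouping).
C4: derived state '1' in Lineage H and Lineage W only — synapomorphy for {Lineage H, Lineage W}.
Only Lineage H, Lineage J, and Lineage W show the derived state '1' for C5, supporting them as a clade.
C6 (derived state '1') is unique to Lineage R (autapomorphy; uninformative for grouping).
Most parsimonious ingroup topology: (((Lineage J,(Lineage W,Lineage H)),Lineage L),Lineage R).
Lineage R is sister to the clade containing all other ingroup taxa, so it is the earliest-diverging (most basal) ingroup lineage.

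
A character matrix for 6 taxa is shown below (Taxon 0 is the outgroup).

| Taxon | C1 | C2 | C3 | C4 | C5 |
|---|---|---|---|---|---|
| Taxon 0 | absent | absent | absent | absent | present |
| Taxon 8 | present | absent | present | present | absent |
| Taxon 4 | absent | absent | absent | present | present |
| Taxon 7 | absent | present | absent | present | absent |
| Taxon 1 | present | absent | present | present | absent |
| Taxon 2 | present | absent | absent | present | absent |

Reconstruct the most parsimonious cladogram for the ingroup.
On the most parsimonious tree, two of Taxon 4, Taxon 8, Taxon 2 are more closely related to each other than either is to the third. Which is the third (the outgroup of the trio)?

Taxon 4

Character polarity is set by the outgroup: the derived state is whichever differs from the outgroup's state, so for C5 the derived state is 'absent', and for the remaining characters it is 'present'.
C1: derived state 'present' in Taxon 1, Taxon 2, and Taxon 8 only — synapomorphy for {Taxon 1, Taxon 2, Taxon 8}.
C2 (derived state 'present') is unique to Taxon 7 (autapomorphy; uninformative for grouping).
C3: derived state 'present' in Taxon 1 and Taxon 8 only — synapomorphy for {Taxon 1, Taxon 8}.
All ingroup taxa share the derived state 'present' for C4; it defines the ingroup but does not resolve relationships within it.
C5 (derived state 'absent') is shared by Taxon 1, Taxon 2, Taxon 7, and Taxon 8 — a synapomorphy uniting that clade.
Most parsimonious ingroup topology: ((((Taxon 8,Taxon 1),Taxon 2),Taxon 7),Taxon 4).
Taxon 2 and Taxon 8 share a more recent common ancestor with each other than either does with Taxon 4, so Taxon 4 is the least closely related of the three.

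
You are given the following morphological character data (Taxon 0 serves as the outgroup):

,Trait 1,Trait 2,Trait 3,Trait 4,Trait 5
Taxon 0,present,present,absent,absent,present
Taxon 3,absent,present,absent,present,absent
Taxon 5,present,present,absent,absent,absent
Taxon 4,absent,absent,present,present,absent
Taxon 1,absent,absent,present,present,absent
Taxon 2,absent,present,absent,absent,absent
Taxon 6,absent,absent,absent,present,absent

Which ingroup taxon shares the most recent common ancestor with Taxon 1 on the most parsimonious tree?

Taxon 4

Character polarity is set by the outgroup: the derived state is whichever differs from the outgroup's state, so for Trait 1, Trait 2, Trait 5 the derived state is 'absent', and for the remaining characters it is 'present'.
Trait 1 (derived state 'absent') is shared by Taxon 1, Taxon 2, Taxon 3, Taxon 4, and Taxon 6 — a synapomorphy uniting that clade.
Trait 2: derived state 'absent' in Taxon 1, Taxon 4, and Taxon 6 only — synapomorphy for {Taxon 1, Taxon 4, Taxon 6}.
Trait 3: derived state 'present' in Taxon 1 and Taxon 4 only — synapomorphy for {Taxon 1, Taxon 4}.
Trait 4 (derived state 'present') is shared by Taxon 1, Taxon 3, Taxon 4, and Taxon 6 — a synapomorphy uniting that clade.
All ingroup taxa share the derived state 'absent' for Trait 5; it defines the ingroup but does not resolve relationships within it.
Most parsimonious ingroup topology: (((Taxon 3,((Taxon 4,Taxon 1),Taxon 6)),Taxon 2),Taxon 5).
Taxon 1 and Taxon 4 form a cherry on this tree, so they are sister taxa.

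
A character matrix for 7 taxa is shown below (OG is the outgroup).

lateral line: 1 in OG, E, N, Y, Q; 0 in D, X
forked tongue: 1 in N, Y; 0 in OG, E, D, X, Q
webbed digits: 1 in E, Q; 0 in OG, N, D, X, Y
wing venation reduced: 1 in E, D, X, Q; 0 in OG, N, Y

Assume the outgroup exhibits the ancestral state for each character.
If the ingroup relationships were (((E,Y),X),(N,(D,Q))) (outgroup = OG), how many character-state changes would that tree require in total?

Map each character onto (((E,Y),X),(N,(D,Q))) (rooted by OG) and count the minimum state changes it requires (Fitch parsimony):
lateral line: 2; forked tongue: 2; webbed digits: 2; wing venation reduced: 3.
Total tree length = 9.

9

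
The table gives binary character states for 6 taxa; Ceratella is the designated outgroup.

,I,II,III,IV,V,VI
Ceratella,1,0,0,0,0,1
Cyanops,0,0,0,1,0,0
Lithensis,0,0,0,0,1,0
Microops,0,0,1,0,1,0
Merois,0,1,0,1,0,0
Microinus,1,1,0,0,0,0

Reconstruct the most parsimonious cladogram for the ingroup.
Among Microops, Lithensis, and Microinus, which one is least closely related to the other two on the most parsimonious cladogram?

Character polarity is set by the outgroup: the derived state is whichever differs from the outgroup's state, so for I, VI the derived state is '0', and for the remaining characters it is '1'.
Only Cyanops, Lithensis, Merois, and Microops show the derived state '0' for I, supporting them as a clade.
II (state '1') occurs in Merois and Microinus but conflicts with the nesting implied by the other characters — most parsimoniously interpreted as homoplasy.
III (derived state '1') is unique to Microops (autapomorphy; uninformative for grouping).
IV: derived state '1' in Cyanops and Merois only — synapomorphy for {Cyanops, Merois}.
V (derived state '1') is shared by Lithensis and Microops — a synapomorphy uniting that clade.
All ingroup taxa share the derived state '0' for VI; it defines the ingroup but does not resolve relationships within it.
Most parsimonious ingroup topology: (((Cyanops,Merois),(Lithensis,Microops)),Microinus).
Microops and Lithensis share a more recent common ancestor with each other than either does with Microinus, so Microinus is the least closely related of the three.

Microinus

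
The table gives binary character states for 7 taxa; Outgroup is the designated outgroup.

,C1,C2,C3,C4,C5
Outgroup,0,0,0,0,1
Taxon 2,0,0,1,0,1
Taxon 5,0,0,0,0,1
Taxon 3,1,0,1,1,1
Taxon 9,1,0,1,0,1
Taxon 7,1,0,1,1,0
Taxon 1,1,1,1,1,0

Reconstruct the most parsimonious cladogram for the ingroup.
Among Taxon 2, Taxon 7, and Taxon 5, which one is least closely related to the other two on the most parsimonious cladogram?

Taxon 5

Character polarity is set by the outgroup: the derived state is whichever differs from the outgroup's state, so for C5 the derived state is '0', and for the remaining characters it is '1'.
C1: derived state '1' in Taxon 1, Taxon 3, Taxon 7, and Taxon 9 only — synapomorphy for {Taxon 1, Taxon 3, Taxon 7, Taxon 9}.
C2 (derived state '1') is unique to Taxon 1 (autapomorphy; uninformative for grouping).
Only Taxon 1, Taxon 2, Taxon 3, Taxon 7, and Taxon 9 show the derived state '1' for C3, supporting them as a clade.
Only Taxon 1, Taxon 3, and Taxon 7 show the derived state '1' for C4, supporting them as a clade.
C5: derived state '0' in Taxon 1 and Taxon 7 only — synapomorphy for {Taxon 1, Taxon 7}.
Most parsimonious ingroup topology: ((Taxon 2,((Taxon 3,(Taxon 7,Taxon 1)),Taxon 9)),Taxon 5).
Taxon 2 and Taxon 7 share a more recent common ancestor with each other than either does with Taxon 5, so Taxon 5 is the least closely related of the three.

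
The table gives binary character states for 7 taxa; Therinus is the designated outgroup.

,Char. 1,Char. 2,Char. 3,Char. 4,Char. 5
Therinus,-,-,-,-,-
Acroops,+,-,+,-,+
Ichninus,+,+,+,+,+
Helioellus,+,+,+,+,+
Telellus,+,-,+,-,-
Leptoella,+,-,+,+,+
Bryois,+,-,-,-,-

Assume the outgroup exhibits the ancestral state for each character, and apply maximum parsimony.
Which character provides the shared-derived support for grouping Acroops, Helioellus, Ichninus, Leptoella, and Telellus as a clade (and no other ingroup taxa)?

The outgroup has state '-' for every character, so '+' is the derived state throughout.
All ingroup taxa share the derived state '+' for Char. 1; it defines the ingroup but does not resolve relationships within it.
Only Helioellus and Ichninus show the derived state '+' for Char. 2, supporting them as a clade.
Char. 3 (derived state '+') is shared by Acroops, Helioellus, Ichninus, Leptoella, and Telellus — a synapomorphy uniting that clade.
Only Helioellus, Ichninus, and Leptoella show the derived state '+' for Char. 4, supporting them as a clade.
Char. 5 (derived state '+') is shared by Acroops, Helioellus, Ichninus, and Leptoella — a synapomorphy uniting that clade.
Most parsimonious ingroup topology: (((Acroops,((Ichninus,Helioellus),Leptoella)),Telellus),Bryois).
The clade {Acroops, Helioellus, Ichninus, Leptoella, Telellus} is supported by Char. 3: its derived state '+' occurs in exactly those taxa and in no other taxon (including the outgroup).

Char. 3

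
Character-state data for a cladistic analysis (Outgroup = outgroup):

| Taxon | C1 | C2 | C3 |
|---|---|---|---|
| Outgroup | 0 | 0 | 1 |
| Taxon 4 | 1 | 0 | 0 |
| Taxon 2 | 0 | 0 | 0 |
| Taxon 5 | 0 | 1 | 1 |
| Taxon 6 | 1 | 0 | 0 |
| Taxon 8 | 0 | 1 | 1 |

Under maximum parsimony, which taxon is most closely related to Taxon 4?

Character polarity is set by the outgroup: the derived state is whichever differs from the outgroup's state, so for C3 the derived state is '0', and for the remaining characters it is '1'.
C1: derived state '1' in Taxon 4 and Taxon 6 only — synapomorphy for {Taxon 4, Taxon 6}.
C2: derived state '1' in Taxon 5 and Taxon 8 only — synapomorphy for {Taxon 5, Taxon 8}.
C3 (derived state '0') is shared by Taxon 2, Taxon 4, and Taxon 6 — a synapomorphy uniting that clade.
Most parsimonious ingroup topology: (((Taxon 4,Taxon 6),Taxon 2),(Taxon 5,Taxon 8)).
Taxon 4 and Taxon 6 form a cherry on this tree, so they are sister taxa.

Taxon 6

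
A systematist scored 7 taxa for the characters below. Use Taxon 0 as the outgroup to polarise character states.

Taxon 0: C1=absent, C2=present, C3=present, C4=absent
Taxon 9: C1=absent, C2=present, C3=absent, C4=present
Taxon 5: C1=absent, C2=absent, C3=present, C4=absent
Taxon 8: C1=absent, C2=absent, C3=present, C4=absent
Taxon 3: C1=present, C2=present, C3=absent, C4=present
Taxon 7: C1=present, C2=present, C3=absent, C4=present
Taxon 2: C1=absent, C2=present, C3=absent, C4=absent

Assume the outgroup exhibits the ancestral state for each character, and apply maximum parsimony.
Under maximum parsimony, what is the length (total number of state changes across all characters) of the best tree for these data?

4

Character polarity is set by the outgroup: the derived state is whichever differs from the outgroup's state, so for C2, C3 the derived state is 'absent', and for the remaining characters it is 'present'.
Only Taxon 3 and Taxon 7 show the derived state 'present' for C1, supporting them as a clade.
C2: derived state 'absent' in Taxon 5 and Taxon 8 only — synapomorphy for {Taxon 5, Taxon 8}.
C3 (derived state 'absent') is shared by Taxon 2, Taxon 3, Taxon 7, and Taxon 9 — a synapomorphy uniting that clade.
C4: derived state 'present' in Taxon 3, Taxon 7, and Taxon 9 only — synapomorphy for {Taxon 3, Taxon 7, Taxon 9}.
Most parsimonious ingroup topology: (((Taxon 9,(Taxon 3,Taxon 7)),Taxon 2),(Taxon 5,Taxon 8)).
Changes per character on this tree: C1: 1; C2: 1; C3: 1; C4: 1.
Total = 4.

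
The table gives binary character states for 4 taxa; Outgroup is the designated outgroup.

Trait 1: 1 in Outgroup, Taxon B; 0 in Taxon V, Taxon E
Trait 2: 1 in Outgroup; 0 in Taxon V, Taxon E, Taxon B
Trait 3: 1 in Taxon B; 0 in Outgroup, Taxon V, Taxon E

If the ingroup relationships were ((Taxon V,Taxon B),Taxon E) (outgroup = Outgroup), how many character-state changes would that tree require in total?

Map each character onto ((Taxon V,Taxon B),Taxon E) (rooted by Outgroup) and count the minimum state changes it requires (Fitch parsimony):
Trait 1: 2; Trait 2: 1; Trait 3: 1.
Total tree length = 4.

4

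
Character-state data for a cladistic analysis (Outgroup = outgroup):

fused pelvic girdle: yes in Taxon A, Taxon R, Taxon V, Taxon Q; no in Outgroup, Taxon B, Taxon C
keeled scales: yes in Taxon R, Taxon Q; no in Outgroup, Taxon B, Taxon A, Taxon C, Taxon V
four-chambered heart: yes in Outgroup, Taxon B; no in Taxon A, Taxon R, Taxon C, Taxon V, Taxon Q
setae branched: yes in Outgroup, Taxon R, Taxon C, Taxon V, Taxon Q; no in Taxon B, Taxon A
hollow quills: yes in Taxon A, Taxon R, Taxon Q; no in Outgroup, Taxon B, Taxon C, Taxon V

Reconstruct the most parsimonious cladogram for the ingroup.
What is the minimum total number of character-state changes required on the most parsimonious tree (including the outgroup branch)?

6

Character polarity is set by the outgroup: the derived state is whichever differs from the outgroup's state, so for four-chambered heart, setae branched the derived state is 'no', and for the remaining characters it is 'yes'.
Only Taxon A, Taxon Q, Taxon R, and Taxon V show the derived state 'yes' for fused pelvic girdle, supporting them as a clade.
keeled scales (derived state 'yes') is shared by Taxon Q and Taxon R — a synapomorphy uniting that clade.
Only Taxon A, Taxon C, Taxon Q, Taxon R, and Taxon V show the derived state 'no' for four-chambered heart, supporting them as a clade.
setae branched (state 'no') occurs in Taxon A and Taxon B but conflicts with the nesting implied by the other characters — most parsimoniously interpreted as homoplasy.
Only Taxon A, Taxon Q, and Taxon R show the derived state 'yes' for hollow quills, supporting them as a clade.
Most parsimonious ingroup topology: (Taxon B,(((Taxon A,(Taxon R,Taxon Q)),Taxon V),Taxon C)).
Changes per character on this tree: fused pelvic girdle: 1; keeled scales: 1; four-chambered heart: 1; setae branched: 2; hollow quills: 1.
Total = 6.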